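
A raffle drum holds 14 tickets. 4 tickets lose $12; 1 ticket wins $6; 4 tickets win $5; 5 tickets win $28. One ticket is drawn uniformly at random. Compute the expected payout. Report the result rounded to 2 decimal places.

E[payout] = (4/14)·(-12) + (1/14)·6 + (4/14)·5 + (5/14)·28 = 59/7
≈ $8.43

$8.43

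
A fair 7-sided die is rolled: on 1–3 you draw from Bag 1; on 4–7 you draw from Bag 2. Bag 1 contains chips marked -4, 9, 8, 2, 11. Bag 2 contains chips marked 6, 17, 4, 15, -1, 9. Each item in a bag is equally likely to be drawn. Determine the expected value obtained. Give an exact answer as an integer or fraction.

734/105

E[X | Bag 1] = (-4 + 9 + 8 + 2 + 11)/5 = 26/5
E[X | Bag 2] = (6 + 17 + 4 + 15 − 1 + 9)/6 = 25/3
E[X] = (3/7)·26/5 + (4/7)·25/3 = 734/105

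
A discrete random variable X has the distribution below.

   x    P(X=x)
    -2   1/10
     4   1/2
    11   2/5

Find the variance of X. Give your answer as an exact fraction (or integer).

E[X] = (1/10)·(-2) + (1/2)·4 + (2/5)·11 = 31/5
E[X²] = (1/10)·4 + (1/2)·16 + (2/5)·121 = 284/5
Var(X) = 284/5 − (31/5)² = 459/25

459/25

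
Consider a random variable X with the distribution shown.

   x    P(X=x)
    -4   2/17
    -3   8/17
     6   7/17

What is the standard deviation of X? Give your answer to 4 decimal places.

4.5382

E[X] = 10/17, E[X²] = 356/17
Var(X) = E[X²] − (E[X])² = 356/17 − 100/289 = 5952/289
SD(X) = √(5952/289) ≈ 4.5382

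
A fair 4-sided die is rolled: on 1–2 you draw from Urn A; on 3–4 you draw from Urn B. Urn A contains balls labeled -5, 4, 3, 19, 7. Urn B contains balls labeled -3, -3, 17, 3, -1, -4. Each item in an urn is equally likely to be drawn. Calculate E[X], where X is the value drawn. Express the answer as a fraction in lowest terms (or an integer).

71/20

E[X | Urn A] = (-5 + 4 + 3 + 19 + 7)/5 = 28/5
E[X | Urn B] = (-3 − 3 + 17 + 3 − 1 − 4)/6 = 3/2
E[X] = (1/2)·28/5 + (1/2)·3/2 = 71/20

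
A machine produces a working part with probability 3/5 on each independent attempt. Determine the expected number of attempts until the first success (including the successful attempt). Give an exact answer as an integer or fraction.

For a geometric distribution, E[trials] = 1/p = 1/(3/5) = 5/3.

5/3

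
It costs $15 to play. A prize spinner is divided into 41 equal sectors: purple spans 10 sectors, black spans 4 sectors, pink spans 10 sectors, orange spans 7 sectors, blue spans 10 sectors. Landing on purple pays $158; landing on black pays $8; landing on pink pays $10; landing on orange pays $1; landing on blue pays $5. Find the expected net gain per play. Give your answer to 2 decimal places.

$28.15

E[payout] = (10/41)·158 + (4/41)·8 + (10/41)·10 + (7/41)·1 + (10/41)·5 = 1769/41
Expected profit = 1769/41 − 15 = 1154/41 ≈ $28.15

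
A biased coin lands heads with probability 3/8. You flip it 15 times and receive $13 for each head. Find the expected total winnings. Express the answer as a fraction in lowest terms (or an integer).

E[#heads] = 15·3/8 = 45/8 (linearity over flips).
E[winnings] = 13·45/8 = 585/8.

585/8 dollars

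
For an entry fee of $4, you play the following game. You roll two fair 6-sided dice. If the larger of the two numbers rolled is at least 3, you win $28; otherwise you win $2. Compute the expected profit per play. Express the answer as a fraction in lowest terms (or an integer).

190/9 dollars

E[payout] = (1/9)·2 + (8/9)·28 = 226/9
Expected profit = 226/9 − 4 = 190/9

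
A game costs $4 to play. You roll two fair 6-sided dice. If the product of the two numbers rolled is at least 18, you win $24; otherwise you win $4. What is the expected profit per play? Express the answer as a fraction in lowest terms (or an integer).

E[payout] = (13/18)·4 + (5/18)·24 = 86/9
Expected profit = 86/9 − 4 = 50/9

50/9 dollars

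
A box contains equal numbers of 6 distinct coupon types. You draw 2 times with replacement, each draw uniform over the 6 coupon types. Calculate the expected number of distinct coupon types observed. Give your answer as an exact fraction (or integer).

Let Xⱼ=1 if type j appears at least once. P(Xⱼ=1) = 1 − ((6−1)/6)^2 = 11/36.
E[#distinct] = 6·11/36 = 11/6.

11/6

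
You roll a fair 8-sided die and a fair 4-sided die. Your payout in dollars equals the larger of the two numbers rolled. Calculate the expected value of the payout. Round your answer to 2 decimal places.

Distribution of the larger of the two numbers rolled: 1 w.p. 1/32, 2 w.p. 3/32, 3 w.p. 5/32, 4 w.p. 7/32, 5 w.p. 1/8, 6 w.p. 1/8, …
E[payout] = (1/32)·1 + (3/32)·2 + (5/32)·3 + (7/32)·4 + (1/8)·5 + (1/8)·6 + (1/8)·7 + (1/8)·8 = 77/16
≈ $4.81

$4.81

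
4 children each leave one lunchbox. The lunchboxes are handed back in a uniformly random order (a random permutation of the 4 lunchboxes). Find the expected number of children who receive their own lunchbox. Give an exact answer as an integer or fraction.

Let Xᵢ = 1 if person i gets their own lunchbox. For each i, P(Xᵢ=1) = 1/4.
By linearity of expectation, E[X₁+…+X_4] = 4·(1/4) = 1.

1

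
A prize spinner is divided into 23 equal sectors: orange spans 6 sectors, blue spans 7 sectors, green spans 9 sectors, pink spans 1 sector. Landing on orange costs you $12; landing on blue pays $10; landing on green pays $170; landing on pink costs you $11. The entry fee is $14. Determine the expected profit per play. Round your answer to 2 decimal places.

E[payout] = (6/23)·(-12) + (7/23)·10 + (9/23)·170 + (1/23)·(-11) = 1517/23
Expected profit = 1517/23 − 14 = 1195/23 ≈ $51.96

$51.96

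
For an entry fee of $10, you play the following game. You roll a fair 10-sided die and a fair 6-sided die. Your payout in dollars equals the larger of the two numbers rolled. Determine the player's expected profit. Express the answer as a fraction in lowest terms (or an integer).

-47/12 dollars

Distribution of the larger of the two numbers rolled: 1 w.p. 1/60, 2 w.p. 1/20, 3 w.p. 1/12, 4 w.p. 7/60, 5 w.p. 3/20, 6 w.p. 11/60, …
E[payout] = (1/60)·1 + (1/20)·2 + (1/12)·3 + (7/60)·4 + (3/20)·5 + (11/60)·6 + (1/10)·7 + (1/10)·8 + (1/10)·9 + (1/10)·10 = 73/12
Expected profit = 73/12 − 10 = -47/12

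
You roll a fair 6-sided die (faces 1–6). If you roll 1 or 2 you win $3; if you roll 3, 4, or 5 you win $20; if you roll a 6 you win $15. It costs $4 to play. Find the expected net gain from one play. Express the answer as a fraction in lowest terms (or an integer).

E[payout] = (1/3)·3 + (1/6)·15 + (1/2)·20 = 27/2
Expected profit = 27/2 − 4 = 19/2

19/2 dollars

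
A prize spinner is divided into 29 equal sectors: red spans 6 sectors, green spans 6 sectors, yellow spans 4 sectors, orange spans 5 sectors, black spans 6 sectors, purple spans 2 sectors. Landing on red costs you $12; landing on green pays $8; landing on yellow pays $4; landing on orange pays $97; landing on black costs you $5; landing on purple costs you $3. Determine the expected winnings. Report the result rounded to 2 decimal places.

E[payout] = (6/29)·(-12) + (6/29)·8 + (4/29)·4 + (5/29)·97 + (6/29)·(-5) + (2/29)·(-3) = 441/29
≈ $15.21

$15.21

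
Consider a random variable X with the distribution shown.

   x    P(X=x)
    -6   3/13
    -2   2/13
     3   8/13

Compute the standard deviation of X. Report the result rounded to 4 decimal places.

E[X] = 2/13, E[X²] = 188/13
Var(X) = E[X²] − (E[X])² = 188/13 − 4/169 = 2440/169
SD(X) = √(2440/169) ≈ 3.7997

3.7997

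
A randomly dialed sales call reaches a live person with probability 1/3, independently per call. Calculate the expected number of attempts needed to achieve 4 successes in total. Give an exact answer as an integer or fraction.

By linearity (sum of 4 independent geometric waits), E[trials] = 4/p = 4/(1/3) = 12.

12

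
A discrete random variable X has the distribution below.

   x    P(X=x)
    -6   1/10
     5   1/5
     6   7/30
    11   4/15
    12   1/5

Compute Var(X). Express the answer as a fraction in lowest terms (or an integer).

6116/225

E[X] = (1/10)·(-6) + (1/5)·5 + (7/30)·6 + (4/15)·11 + (1/5)·12 = 107/15
E[X²] = (1/10)·36 + (1/5)·25 + (7/30)·36 + (4/15)·121 + (1/5)·144 = 1171/15
Var(X) = 1171/15 − (107/15)² = 6116/225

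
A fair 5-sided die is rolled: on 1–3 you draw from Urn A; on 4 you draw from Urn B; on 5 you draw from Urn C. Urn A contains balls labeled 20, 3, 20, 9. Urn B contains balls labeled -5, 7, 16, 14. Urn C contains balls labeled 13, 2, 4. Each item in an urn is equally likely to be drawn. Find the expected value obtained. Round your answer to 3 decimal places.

E[X | Urn A] = (20 + 3 + 20 + 9)/4 = 13
E[X | Urn B] = (-5 + 7 + 16 + 14)/4 = 8
E[X | Urn C] = (13 + 2 + 4)/3 = 19/3
E[X] = (3/5)·13 + (1/5)·8 + (1/5)·19/3 = 32/3 ≈ 10.667

10.667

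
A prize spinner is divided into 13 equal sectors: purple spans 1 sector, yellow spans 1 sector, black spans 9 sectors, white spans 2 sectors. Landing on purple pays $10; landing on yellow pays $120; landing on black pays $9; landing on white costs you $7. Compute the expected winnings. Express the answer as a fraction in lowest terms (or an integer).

E[payout] = (1/13)·10 + (1/13)·120 + (9/13)·9 + (2/13)·(-7) = 197/13

197/13 dollars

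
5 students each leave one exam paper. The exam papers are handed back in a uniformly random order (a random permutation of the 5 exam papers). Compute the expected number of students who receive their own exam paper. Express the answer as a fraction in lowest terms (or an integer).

1

Let Xᵢ = 1 if person i gets their own exam paper. For each i, P(Xᵢ=1) = 1/5.
By linearity of expectation, E[X₁+…+X_5] = 5·(1/5) = 1.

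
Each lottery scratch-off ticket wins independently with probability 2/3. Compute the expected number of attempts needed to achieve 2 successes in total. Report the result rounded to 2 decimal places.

3.00

By linearity (sum of 2 independent geometric waits), E[trials] = 2/p = 2/(2/3) = 3.
≈ 3.00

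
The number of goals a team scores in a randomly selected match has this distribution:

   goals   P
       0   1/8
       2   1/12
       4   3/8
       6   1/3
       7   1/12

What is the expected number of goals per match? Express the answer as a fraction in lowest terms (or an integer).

E[X] = (1/8)·0 + (1/12)·2 + (3/8)·4 + (1/3)·6 + (1/12)·7
     = 17/4

17/4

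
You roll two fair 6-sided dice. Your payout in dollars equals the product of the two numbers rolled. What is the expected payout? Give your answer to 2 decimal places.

Distribution of the product of the two numbers rolled: 1 w.p. 1/36, 2 w.p. 1/18, 3 w.p. 1/18, 4 w.p. 1/12, 5 w.p. 1/18, 6 w.p. 1/9, …
E[payout] = (1/36)·1 + (1/18)·2 + (1/18)·3 + (1/12)·4 + (1/18)·5 + (1/9)·6 + (1/18)·8 + (1/36)·9 + (1/18)·10 + (1/9)·12 + (1/18)·15 + (1/36)·16 + (1/18)·18 + (1/18)·20 + (1/18)·24 + (1/36)·25 + (1/18)·30 + (1/36)·36 = 49/4
≈ $12.25

$12.25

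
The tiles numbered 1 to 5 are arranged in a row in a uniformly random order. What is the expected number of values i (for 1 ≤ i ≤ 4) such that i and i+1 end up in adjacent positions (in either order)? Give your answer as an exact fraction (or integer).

8/5

For each i ∈ {1,…,4}, let Xᵢ = 1 if i and i+1 are adjacent. P(Xᵢ=1) = 2·(5−1)!/5! = 2/5.
By linearity, E[ΣXᵢ] = (4)·(2/5) = 8/5.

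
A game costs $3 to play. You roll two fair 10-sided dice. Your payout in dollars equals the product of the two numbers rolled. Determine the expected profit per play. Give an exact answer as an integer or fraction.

Distribution of the product of the two numbers rolled: 1 w.p. 1/100, 2 w.p. 1/50, 3 w.p. 1/50, 4 w.p. 3/100, 5 w.p. 1/50, 6 w.p. 1/25, …
E[payout] = (1/100)·1 + (1/50)·2 + (1/50)·3 + (3/100)·4 + (1/50)·5 + (1/25)·6 + (1/50)·7 + (1/25)·8 + (3/100)·9 + (1/25)·10 + (1/25)·12 + (1/50)·14 + (1/50)·15 + (3/100)·16 + (1/25)·18 + (1/25)·20 + (1/50)·21 + (1/25)·24 + (1/100)·25 + (1/50)·27 + (1/50)·28 + (1/25)·30 + (1/50)·32 + (1/50)·35 + (3/100)·36 + (1/25)·40 + (1/50)·42 + (1/50)·45 + (1/50)·48 + (1/100)·49 + (1/50)·50 + (1/50)·54 + (1/50)·56 + (1/50)·60 + (1/50)·63 + (1/100)·64 + (1/50)·70 + (1/50)·72 + (1/50)·80 + (1/100)·81 + (1/50)·90 + (1/100)·100 = 121/4
Expected profit = 121/4 − 3 = 109/4

109/4 dollars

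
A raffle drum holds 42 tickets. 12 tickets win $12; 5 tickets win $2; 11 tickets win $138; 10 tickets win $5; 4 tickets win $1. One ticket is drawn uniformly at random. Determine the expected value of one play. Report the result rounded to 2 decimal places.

E[payout] = (12/42)·12 + (5/42)·2 + (11/42)·138 + (10/42)·5 + (4/42)·1 = 863/21
≈ $41.10

$41.10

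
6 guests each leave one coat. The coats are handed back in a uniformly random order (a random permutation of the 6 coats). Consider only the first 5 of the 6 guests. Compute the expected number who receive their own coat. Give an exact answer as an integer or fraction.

Let Xᵢ = 1 if person i gets their own coat. For each i, P(Xᵢ=1) = 1/6.
By linearity of expectation, E[X₁+…+X_5] = 5·(1/6) = 5/6.

5/6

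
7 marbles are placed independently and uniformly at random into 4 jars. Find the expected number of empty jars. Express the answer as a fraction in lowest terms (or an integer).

2187/4096

Let Xⱼ=1 if jar j is empty. P(Xⱼ=1) = ((4-1)/4)^7 = 2187/16384.
By linearity, E[#empty] = 4·2187/16384 = 2187/4096.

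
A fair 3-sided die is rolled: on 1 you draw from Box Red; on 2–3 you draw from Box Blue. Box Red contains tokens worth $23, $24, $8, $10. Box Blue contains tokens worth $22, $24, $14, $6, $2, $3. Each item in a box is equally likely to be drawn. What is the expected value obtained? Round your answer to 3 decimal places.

E[X | Box Red] = (23 + 24 + 8 + 10)/4 = 65/4
E[X | Box Blue] = (22 + 24 + 14 + 6 + 2 + 3)/6 = 71/6
E[X] = (1/3)·65/4 + (2/3)·71/6 = 479/36 ≈ 13.306

$13.306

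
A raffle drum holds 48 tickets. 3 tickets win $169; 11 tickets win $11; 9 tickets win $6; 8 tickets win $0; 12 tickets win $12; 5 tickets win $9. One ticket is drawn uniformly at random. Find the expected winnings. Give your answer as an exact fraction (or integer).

E[payout] = (3/48)·169 + (11/48)·11 + (9/48)·6 + (8/48)·0 + (12/48)·12 + (5/48)·9 = 871/48

871/48 dollars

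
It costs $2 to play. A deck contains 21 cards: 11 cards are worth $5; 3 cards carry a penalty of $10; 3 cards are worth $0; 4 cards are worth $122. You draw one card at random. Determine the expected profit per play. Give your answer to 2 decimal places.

E[payout] = (11/21)·5 + (3/21)·(-10) + (3/21)·0 + (4/21)·122 = 171/7
Expected profit = 171/7 − 2 = 157/7 ≈ $22.43

$22.43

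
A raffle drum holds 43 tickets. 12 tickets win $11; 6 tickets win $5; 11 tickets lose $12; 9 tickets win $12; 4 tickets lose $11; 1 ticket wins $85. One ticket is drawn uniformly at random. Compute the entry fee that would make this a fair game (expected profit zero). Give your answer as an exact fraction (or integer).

E[payout] = (12/43)·11 + (6/43)·5 + (11/43)·(-12) + (9/43)·12 + (4/43)·(-11) + (1/43)·85 = 179/43
Fair fee = E[payout] = 179/43

179/43 dollars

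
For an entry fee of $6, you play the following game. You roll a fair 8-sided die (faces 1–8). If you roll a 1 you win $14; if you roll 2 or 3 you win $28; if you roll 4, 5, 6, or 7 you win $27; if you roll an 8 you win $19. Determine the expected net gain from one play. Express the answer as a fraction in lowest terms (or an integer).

149/8 dollars

E[payout] = (1/8)·14 + (1/8)·19 + (1/2)·27 + (1/4)·28 = 197/8
Expected profit = 197/8 − 6 = 149/8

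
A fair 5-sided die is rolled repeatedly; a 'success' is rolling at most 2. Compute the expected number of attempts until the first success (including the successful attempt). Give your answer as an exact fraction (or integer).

5/2

For a geometric distribution, E[trials] = 1/p = 1/(2/5) = 5/2.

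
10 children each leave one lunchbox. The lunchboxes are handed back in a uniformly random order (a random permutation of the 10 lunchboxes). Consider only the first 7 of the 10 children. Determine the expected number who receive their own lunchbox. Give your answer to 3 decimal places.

0.700

Let Xᵢ = 1 if person i gets their own lunchbox. For each i, P(Xᵢ=1) = 1/10.
By linearity of expectation, E[X₁+…+X_7] = 7·(1/10) = 7/10.
≈ 0.700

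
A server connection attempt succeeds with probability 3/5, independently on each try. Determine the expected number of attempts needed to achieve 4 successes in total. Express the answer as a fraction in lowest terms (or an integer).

By linearity (sum of 4 independent geometric waits), E[trials] = 4/p = 4/(3/5) = 20/3.

20/3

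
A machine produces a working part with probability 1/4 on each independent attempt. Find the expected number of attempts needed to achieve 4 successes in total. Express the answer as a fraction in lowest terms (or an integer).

16

By linearity (sum of 4 independent geometric waits), E[trials] = 4/p = 4/(1/4) = 16.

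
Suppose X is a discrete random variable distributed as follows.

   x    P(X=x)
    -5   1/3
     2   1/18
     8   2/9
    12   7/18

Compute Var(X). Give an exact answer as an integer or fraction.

E[X] = (1/3)·(-5) + (1/18)·2 + (2/9)·8 + (7/18)·12 = 44/9
E[X²] = (1/3)·25 + (1/18)·4 + (2/9)·64 + (7/18)·144 = 709/9
Var(X) = 709/9 − (44/9)² = 4445/81

4445/81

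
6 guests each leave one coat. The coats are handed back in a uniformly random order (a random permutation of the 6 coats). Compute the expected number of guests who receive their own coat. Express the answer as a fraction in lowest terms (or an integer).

1

Let Xᵢ = 1 if person i gets their own coat. For each i, P(Xᵢ=1) = 1/6.
By linearity of expectation, E[X₁+…+X_6] = 6·(1/6) = 1.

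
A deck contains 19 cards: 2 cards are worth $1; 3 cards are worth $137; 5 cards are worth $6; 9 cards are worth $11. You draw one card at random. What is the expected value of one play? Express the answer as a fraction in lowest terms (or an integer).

542/19 dollars

E[payout] = (2/19)·1 + (3/19)·137 + (5/19)·6 + (9/19)·11 = 542/19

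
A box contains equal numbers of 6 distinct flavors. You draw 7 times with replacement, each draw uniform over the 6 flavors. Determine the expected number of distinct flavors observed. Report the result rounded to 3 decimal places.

4.326

Let Xⱼ=1 if type j appears at least once. P(Xⱼ=1) = 1 − ((6−1)/6)^7 = 201811/279936.
E[#distinct] = 6·201811/279936 = 201811/46656.
≈ 4.326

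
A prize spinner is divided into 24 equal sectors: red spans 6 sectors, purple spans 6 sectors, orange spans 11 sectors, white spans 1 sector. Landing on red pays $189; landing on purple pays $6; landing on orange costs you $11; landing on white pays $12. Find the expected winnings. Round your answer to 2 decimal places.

E[payout] = (6/24)·189 + (6/24)·6 + (11/24)·(-11) + (1/24)·12 = 1061/24
≈ $44.21

$44.21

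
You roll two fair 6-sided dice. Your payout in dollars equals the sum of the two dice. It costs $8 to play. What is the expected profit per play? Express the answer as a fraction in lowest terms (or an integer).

-$1

Distribution of the sum of the two dice: 2 w.p. 1/36, 3 w.p. 1/18, 4 w.p. 1/12, 5 w.p. 1/9, 6 w.p. 5/36, 7 w.p. 1/6, …
E[payout] = (1/36)·2 + (1/18)·3 + (1/12)·4 + (1/9)·5 + (5/36)·6 + (1/6)·7 + (5/36)·8 + (1/9)·9 + (1/12)·10 + (1/18)·11 + (1/36)·12 = 7
Expected profit = 7 − 8 = -1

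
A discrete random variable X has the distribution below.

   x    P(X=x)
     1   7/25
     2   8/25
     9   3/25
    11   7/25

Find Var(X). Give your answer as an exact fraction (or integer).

E[X] = (7/25)·1 + (8/25)·2 + (3/25)·9 + (7/25)·11 = 127/25
E[X²] = (7/25)·1 + (8/25)·4 + (3/25)·81 + (7/25)·121 = 1129/25
Var(X) = 1129/25 − (127/25)² = 12096/625

12096/625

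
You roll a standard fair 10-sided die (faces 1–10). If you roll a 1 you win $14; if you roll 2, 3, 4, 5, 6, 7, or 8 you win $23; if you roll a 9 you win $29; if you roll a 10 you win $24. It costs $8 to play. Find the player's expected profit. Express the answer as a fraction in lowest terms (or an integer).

E[payout] = (1/10)·14 + (7/10)·23 + (1/10)·24 + (1/10)·29 = 114/5
Expected profit = 114/5 − 8 = 74/5

74/5 dollars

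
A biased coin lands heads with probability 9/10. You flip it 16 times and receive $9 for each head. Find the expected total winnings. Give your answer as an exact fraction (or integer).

E[#heads] = 16·9/10 = 72/5 (linearity over flips).
E[winnings] = 9·72/5 = 648/5.

648/5 dollars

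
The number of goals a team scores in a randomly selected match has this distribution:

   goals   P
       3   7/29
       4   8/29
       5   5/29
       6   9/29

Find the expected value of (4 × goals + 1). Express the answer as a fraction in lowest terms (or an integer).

557/29

E[4x+1] = (7/29)·13 + (8/29)·17 + (5/29)·21 + (9/29)·25
     = 557/29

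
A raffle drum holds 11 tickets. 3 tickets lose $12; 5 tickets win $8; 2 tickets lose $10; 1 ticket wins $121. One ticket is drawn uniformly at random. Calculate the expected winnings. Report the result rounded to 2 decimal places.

$9.55

E[payout] = (3/11)·(-12) + (5/11)·8 + (2/11)·(-10) + (1/11)·121 = 105/11
≈ $9.55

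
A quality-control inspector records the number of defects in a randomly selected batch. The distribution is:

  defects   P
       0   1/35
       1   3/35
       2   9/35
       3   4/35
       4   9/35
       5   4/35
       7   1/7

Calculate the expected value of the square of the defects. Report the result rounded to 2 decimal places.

E[X²] = (1/35)·0 + (3/35)·1 + (9/35)·4 + (4/35)·9 + (9/35)·16 + (4/35)·25 + (1/7)·49
     = 564/35 ≈ 16.11

16.11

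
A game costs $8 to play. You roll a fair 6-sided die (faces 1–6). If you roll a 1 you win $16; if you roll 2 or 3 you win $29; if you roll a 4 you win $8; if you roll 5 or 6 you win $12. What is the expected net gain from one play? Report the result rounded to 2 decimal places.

E[payout] = (1/6)·8 + (1/3)·12 + (1/6)·16 + (1/3)·29 = 53/3
Expected profit = 53/3 − 8 = 29/3 ≈ $9.67

$9.67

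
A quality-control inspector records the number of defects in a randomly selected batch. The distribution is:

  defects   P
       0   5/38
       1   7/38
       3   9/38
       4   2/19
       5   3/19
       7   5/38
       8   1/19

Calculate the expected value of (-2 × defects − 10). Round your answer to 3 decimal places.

-16.895

E[-2x-10] = (5/38)·(-10) + (7/38)·(-12) + (9/38)·(-16) + (2/19)·(-18) + (3/19)·(-20) + (5/38)·(-24) + (1/19)·(-26)
     = -321/19 ≈ -16.895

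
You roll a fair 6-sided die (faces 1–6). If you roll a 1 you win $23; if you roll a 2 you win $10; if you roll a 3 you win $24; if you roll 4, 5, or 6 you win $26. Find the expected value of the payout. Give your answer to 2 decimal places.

$22.50

E[payout] = (1/6)·10 + (1/6)·23 + (1/6)·24 + (1/2)·26 = 45/2
≈ $22.50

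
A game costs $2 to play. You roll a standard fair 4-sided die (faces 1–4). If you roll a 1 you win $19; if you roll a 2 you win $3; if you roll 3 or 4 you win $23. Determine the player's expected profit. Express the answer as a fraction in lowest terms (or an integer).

$15

E[payout] = (1/4)·3 + (1/4)·19 + (1/2)·23 = 17
Expected profit = 17 − 2 = 15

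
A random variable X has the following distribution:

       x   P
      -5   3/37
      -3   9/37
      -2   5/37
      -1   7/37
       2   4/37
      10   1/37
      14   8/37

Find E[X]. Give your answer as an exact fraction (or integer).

71/37

E[X] = (3/37)·(-5) + (9/37)·(-3) + (5/37)·(-2) + (7/37)·(-1) + (4/37)·2 + (1/37)·10 + (8/37)·14
     = 71/37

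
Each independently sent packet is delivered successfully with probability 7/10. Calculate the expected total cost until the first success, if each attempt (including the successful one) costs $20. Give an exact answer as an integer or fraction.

E[#attempts] = 1/p = 10/7; E[cost] = 20·10/7 = 200/7.

200/7 dollars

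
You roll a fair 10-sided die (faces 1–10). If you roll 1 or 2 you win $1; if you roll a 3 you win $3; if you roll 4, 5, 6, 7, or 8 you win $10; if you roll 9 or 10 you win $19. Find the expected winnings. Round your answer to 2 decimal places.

E[payout] = (1/5)·1 + (1/10)·3 + (1/2)·10 + (1/5)·19 = 93/10
≈ $9.30

$9.30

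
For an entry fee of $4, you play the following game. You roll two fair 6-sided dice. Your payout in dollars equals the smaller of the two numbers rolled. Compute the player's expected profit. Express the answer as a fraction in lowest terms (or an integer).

Distribution of the smaller of the two numbers rolled: 1 w.p. 11/36, 2 w.p. 1/4, 3 w.p. 7/36, 4 w.p. 5/36, 5 w.p. 1/12, 6 w.p. 1/36
E[payout] = (11/36)·1 + (1/4)·2 + (7/36)·3 + (5/36)·4 + (1/12)·5 + (1/36)·6 = 91/36
Expected profit = 91/36 − 4 = -53/36

-53/36 dollars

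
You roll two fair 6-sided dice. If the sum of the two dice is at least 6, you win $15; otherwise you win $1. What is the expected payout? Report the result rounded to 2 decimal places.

E[payout] = (5/18)·1 + (13/18)·15 = 100/9
≈ $11.11

$11.11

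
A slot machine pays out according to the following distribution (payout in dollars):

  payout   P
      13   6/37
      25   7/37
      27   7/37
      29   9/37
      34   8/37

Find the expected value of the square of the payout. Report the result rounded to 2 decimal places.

E[X²] = (6/37)·169 + (7/37)·625 + (7/37)·729 + (9/37)·841 + (8/37)·1156
     = 27309/37 ≈ 738.08

738.08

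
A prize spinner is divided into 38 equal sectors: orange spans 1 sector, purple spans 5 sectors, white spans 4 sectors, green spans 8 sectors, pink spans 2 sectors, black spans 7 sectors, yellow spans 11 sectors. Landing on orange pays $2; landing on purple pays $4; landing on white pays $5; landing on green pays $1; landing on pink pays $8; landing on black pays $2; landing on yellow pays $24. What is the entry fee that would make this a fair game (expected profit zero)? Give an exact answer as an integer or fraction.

172/19 dollars

E[payout] = (1/38)·2 + (5/38)·4 + (4/38)·5 + (8/38)·1 + (2/38)·8 + (7/38)·2 + (11/38)·24 = 172/19
Fair fee = E[payout] = 172/19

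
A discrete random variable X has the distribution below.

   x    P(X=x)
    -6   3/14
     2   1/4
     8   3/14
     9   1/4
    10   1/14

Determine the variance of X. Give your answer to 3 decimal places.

E[X] = (3/14)·(-6) + (1/4)·2 + (3/14)·8 + (1/4)·9 + (1/14)·10 = 109/28
E[X²] = (3/14)·36 + (1/4)·4 + (3/14)·64 + (1/4)·81 + (1/14)·100 = 1395/28
Var(X) = 1395/28 − (109/28)² = 27179/784 ≈ 34.667

34.667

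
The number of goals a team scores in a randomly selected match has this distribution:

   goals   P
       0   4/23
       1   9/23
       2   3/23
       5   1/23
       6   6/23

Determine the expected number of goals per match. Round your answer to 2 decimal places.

E[X] = (4/23)·0 + (9/23)·1 + (3/23)·2 + (1/23)·5 + (6/23)·6
     = 56/23 ≈ 2.43

2.43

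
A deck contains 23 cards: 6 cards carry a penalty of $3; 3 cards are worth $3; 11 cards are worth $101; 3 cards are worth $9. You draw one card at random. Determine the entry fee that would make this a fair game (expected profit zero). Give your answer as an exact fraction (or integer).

E[payout] = (6/23)·(-3) + (3/23)·3 + (11/23)·101 + (3/23)·9 = 1129/23
Fair fee = E[payout] = 1129/23

1129/23 dollars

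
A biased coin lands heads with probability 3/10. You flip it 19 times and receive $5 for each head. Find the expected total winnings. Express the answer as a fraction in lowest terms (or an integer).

E[#heads] = 19·3/10 = 57/10 (linearity over flips).
E[winnings] = 5·57/10 = 57/2.

57/2 dollars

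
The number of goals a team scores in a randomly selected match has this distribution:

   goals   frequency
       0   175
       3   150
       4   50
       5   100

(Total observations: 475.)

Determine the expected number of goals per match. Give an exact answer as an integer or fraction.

46/19

Total = 475, so P(goals=0) = 175/475, etc.
E[X] = (7/19)·0 + (6/19)·3 + (2/19)·4 + (4/19)·5
     = 46/19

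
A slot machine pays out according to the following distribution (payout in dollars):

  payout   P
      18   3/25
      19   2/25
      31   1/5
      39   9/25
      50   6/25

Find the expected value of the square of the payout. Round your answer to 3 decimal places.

1407.520

E[X²] = (3/25)·324 + (2/25)·361 + (1/5)·961 + (9/25)·1521 + (6/25)·2500
     = 35188/25 ≈ 1407.520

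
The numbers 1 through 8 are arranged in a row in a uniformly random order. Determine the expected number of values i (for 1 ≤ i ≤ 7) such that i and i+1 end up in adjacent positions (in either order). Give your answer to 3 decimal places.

For each i ∈ {1,…,7}, let Xᵢ = 1 if i and i+1 are adjacent. P(Xᵢ=1) = 2·(8−1)!/8! = 2/8.
By linearity, E[ΣXᵢ] = (7)·(2/8) = 7/4.
≈ 1.750

1.750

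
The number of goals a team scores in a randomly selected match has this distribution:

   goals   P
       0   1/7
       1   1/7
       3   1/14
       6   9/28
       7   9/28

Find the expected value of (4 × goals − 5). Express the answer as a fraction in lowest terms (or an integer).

E[4x-5] = (1/7)·(-5) + (1/7)·(-1) + (1/14)·7 + (9/28)·19 + (9/28)·23
     = 92/7

92/7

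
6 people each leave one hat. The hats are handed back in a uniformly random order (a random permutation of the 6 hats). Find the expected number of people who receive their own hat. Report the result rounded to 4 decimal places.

1.0000

Let Xᵢ = 1 if person i gets their own hat. For each i, P(Xᵢ=1) = 1/6.
By linearity of expectation, E[X₁+…+X_6] = 6·(1/6) = 1.
≈ 1.0000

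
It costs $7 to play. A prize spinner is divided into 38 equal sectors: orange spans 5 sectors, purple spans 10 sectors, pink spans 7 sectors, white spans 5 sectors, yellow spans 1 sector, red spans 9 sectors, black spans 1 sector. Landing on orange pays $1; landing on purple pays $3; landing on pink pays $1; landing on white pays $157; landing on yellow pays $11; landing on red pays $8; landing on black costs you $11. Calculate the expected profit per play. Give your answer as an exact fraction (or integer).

E[payout] = (5/38)·1 + (10/38)·3 + (7/38)·1 + (5/38)·157 + (1/38)·11 + (9/38)·8 + (1/38)·(-11) = 899/38
Expected profit = 899/38 − 7 = 633/38

633/38 dollars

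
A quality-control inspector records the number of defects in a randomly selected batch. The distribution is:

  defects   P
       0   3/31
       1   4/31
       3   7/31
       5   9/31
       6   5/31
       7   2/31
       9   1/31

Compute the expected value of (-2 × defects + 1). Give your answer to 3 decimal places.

E[-2x+1] = (3/31)·1 + (4/31)·(-1) + (7/31)·(-5) + (9/31)·(-9) + (5/31)·(-11) + (2/31)·(-13) + (1/31)·(-17)
     = -215/31 ≈ -6.935

-6.935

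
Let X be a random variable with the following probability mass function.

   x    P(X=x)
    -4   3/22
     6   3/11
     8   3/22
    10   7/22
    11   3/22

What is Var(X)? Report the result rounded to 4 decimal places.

E[X] = (3/22)·(-4) + (3/11)·6 + (3/22)·8 + (7/22)·10 + (3/22)·11 = 151/22
E[X²] = (3/22)·16 + (3/11)·36 + (3/22)·64 + (7/22)·100 + (3/22)·121 = 1519/22
Var(X) = 1519/22 − (151/22)² = 10617/484 ≈ 21.9360

21.9360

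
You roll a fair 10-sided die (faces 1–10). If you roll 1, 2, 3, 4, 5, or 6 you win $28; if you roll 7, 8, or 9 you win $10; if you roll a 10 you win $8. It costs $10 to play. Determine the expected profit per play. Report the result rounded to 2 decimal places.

E[payout] = (1/10)·8 + (3/10)·10 + (3/5)·28 = 103/5
Expected profit = 103/5 − 10 = 53/5 ≈ $10.60

$10.60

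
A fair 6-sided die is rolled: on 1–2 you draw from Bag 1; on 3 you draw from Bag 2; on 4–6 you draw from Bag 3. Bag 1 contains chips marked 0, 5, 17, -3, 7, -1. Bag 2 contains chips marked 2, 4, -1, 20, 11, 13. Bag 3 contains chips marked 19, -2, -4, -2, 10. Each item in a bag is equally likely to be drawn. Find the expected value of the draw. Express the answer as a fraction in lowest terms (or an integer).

E[X | Bag 1] = (0 + 5 + 17 − 3 + 7 − 1)/6 = 25/6
E[X | Bag 2] = (2 + 4 − 1 + 20 + 11 + 13)/6 = 49/6
E[X | Bag 3] = (19 − 2 − 4 − 2 + 10)/5 = 21/5
E[X] = (1/3)·25/6 + (1/6)·49/6 + (1/2)·21/5 = 97/20

97/20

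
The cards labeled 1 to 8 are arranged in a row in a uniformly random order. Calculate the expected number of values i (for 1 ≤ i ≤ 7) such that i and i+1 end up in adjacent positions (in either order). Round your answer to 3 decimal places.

For each i ∈ {1,…,7}, let Xᵢ = 1 if i and i+1 are adjacent. P(Xᵢ=1) = 2·(8−1)!/8! = 2/8.
By linearity, E[ΣXᵢ] = (7)·(2/8) = 7/4.
≈ 1.750

1.750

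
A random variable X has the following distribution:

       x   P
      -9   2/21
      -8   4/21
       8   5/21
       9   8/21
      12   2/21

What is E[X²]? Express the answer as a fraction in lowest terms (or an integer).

E[X²] = (2/21)·81 + (4/21)·64 + (5/21)·64 + (8/21)·81 + (2/21)·144
     = 558/7

558/7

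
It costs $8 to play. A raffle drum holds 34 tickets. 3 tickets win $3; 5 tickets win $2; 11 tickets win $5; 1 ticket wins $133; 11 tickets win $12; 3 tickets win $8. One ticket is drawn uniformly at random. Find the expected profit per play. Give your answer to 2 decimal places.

E[payout] = (3/34)·3 + (5/34)·2 + (11/34)·5 + (1/34)·133 + (11/34)·12 + (3/34)·8 = 363/34
Expected profit = 363/34 − 8 = 91/34 ≈ $2.68

$2.68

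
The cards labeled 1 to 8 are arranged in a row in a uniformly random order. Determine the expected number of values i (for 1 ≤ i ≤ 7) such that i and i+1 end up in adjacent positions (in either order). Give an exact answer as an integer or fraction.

7/4

For each i ∈ {1,…,7}, let Xᵢ = 1 if i and i+1 are adjacent. P(Xᵢ=1) = 2·(8−1)!/8! = 2/8.
By linearity, E[ΣXᵢ] = (7)·(2/8) = 7/4.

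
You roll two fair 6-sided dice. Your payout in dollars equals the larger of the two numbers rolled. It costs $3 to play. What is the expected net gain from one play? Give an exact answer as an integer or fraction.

Distribution of the larger of the two numbers rolled: 1 w.p. 1/36, 2 w.p. 1/12, 3 w.p. 5/36, 4 w.p. 7/36, 5 w.p. 1/4, 6 w.p. 11/36
E[payout] = (1/36)·1 + (1/12)·2 + (5/36)·3 + (7/36)·4 + (1/4)·5 + (11/36)·6 = 161/36
Expected profit = 161/36 − 3 = 53/36

53/36 dollars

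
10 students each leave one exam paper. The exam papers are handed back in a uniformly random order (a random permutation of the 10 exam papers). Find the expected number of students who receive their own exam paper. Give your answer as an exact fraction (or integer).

1

Let Xᵢ = 1 if person i gets their own exam paper. For each i, P(Xᵢ=1) = 1/10.
By linearity of expectation, E[X₁+…+X_10] = 10·(1/10) = 1.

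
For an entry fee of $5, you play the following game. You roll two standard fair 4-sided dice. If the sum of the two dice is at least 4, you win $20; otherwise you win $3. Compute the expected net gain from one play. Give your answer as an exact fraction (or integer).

E[payout] = (3/16)·3 + (13/16)·20 = 269/16
Expected profit = 269/16 − 5 = 189/16

189/16 dollars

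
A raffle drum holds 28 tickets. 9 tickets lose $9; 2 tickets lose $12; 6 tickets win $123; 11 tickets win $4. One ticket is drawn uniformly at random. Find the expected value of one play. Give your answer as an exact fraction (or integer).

677/28 dollars

E[payout] = (9/28)·(-9) + (2/28)·(-12) + (6/28)·123 + (11/28)·4 = 677/28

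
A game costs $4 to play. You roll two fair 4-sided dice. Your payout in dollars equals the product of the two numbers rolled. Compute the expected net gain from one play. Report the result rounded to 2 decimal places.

$2.25

Distribution of the product of the two numbers rolled: 1 w.p. 1/16, 2 w.p. 1/8, 3 w.p. 1/8, 4 w.p. 3/16, 6 w.p. 1/8, 8 w.p. 1/8, …
E[payout] = (1/16)·1 + (1/8)·2 + (1/8)·3 + (3/16)·4 + (1/8)·6 + (1/8)·8 + (1/16)·9 + (1/8)·12 + (1/16)·16 = 25/4
Expected profit = 25/4 − 4 = 9/4 ≈ $2.25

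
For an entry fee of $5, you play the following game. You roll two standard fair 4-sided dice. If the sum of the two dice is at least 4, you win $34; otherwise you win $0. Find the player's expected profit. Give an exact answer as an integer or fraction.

E[payout] = (3/16)·0 + (13/16)·34 = 221/8
Expected profit = 221/8 − 5 = 181/8

181/8 dollars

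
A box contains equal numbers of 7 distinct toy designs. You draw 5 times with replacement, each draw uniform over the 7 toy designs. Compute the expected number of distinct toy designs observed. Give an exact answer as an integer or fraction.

Let Xⱼ=1 if type j appears at least once. P(Xⱼ=1) = 1 − ((7−1)/7)^5 = 9031/16807.
E[#distinct] = 7·9031/16807 = 9031/2401.

9031/2401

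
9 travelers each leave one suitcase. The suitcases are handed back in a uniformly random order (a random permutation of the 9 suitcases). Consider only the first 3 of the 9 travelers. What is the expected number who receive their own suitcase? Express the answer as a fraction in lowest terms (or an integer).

Let Xᵢ = 1 if person i gets their own suitcase. For each i, P(Xᵢ=1) = 1/9.
By linearity of expectation, E[X₁+…+X_3] = 3·(1/9) = 1/3.

1/3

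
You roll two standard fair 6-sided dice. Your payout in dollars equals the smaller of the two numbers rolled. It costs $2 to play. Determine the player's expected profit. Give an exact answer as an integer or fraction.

19/36 dollars

Distribution of the smaller of the two numbers rolled: 1 w.p. 11/36, 2 w.p. 1/4, 3 w.p. 7/36, 4 w.p. 5/36, 5 w.p. 1/12, 6 w.p. 1/36
E[payout] = (11/36)·1 + (1/4)·2 + (7/36)·3 + (5/36)·4 + (1/12)·5 + (1/36)·6 = 91/36
Expected profit = 91/36 − 2 = 19/36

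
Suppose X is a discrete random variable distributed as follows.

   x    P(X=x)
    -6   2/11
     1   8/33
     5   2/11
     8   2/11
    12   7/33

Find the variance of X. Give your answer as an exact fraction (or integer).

40322/1089

E[X] = (2/11)·(-6) + (8/33)·1 + (2/11)·5 + (2/11)·8 + (7/33)·12 = 134/33
E[X²] = (2/11)·36 + (8/33)·1 + (2/11)·25 + (2/11)·64 + (7/33)·144 = 1766/33
Var(X) = 1766/33 − (134/33)² = 40322/1089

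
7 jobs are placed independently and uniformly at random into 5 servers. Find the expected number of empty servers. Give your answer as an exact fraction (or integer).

Let Xⱼ=1 if server j is empty. P(Xⱼ=1) = ((5-1)/5)^7 = 16384/78125.
By linearity, E[#empty] = 5·16384/78125 = 16384/15625.

16384/15625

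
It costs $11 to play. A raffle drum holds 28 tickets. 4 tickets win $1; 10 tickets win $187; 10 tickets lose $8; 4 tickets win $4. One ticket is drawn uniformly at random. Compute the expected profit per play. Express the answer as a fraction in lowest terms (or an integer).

751/14 dollars

E[payout] = (4/28)·1 + (10/28)·187 + (10/28)·(-8) + (4/28)·4 = 905/14
Expected profit = 905/14 − 11 = 751/14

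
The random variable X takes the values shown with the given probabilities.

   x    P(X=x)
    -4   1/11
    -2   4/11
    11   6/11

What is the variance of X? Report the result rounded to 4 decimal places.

44.8099

E[X] = (1/11)·(-4) + (4/11)·(-2) + (6/11)·11 = 54/11
E[X²] = (1/11)·16 + (4/11)·4 + (6/11)·121 = 758/11
Var(X) = 758/11 − (54/11)² = 5422/121 ≈ 44.8099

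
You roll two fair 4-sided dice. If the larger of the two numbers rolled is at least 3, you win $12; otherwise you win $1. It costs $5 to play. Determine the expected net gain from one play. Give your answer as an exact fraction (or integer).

E[payout] = (1/4)·1 + (3/4)·12 = 37/4
Expected profit = 37/4 − 5 = 17/4

17/4 dollars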